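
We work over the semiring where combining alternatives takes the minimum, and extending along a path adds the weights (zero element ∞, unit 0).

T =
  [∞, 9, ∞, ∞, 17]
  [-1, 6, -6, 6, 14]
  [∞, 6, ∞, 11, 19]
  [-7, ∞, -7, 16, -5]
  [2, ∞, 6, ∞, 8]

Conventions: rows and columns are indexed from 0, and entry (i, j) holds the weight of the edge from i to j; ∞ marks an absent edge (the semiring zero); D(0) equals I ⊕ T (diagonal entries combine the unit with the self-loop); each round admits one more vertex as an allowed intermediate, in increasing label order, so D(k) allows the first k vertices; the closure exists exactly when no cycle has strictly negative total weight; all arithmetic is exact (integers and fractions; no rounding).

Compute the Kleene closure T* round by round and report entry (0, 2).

D(0):
  [0, 9, ∞, ∞, 17]
  [-1, 0, -6, 6, 14]
  [∞, 6, 0, 11, 19]
  [-7, ∞, -7, 0, -5]
  [2, ∞, 6, ∞, 0]
D(1):
  [0, 9, ∞, ∞, 17]
  [-1, 0, -6, 6, 14]
  [∞, 6, 0, 11, 19]
  [-7, 2, -7, 0, -5]
  [2, 11, 6, ∞, 0]
D(2):
  [0, 9, 3, 15, 17]
  [-1, 0, -6, 6, 14]
  [5, 6, 0, 11, 19]
  [-7, 2, -7, 0, -5]
  [2, 11, 5, 17, 0]
D(3):
  [0, 9, 3, 14, 17]
  [-1, 0, -6, 5, 13]
  [5, 6, 0, 11, 19]
  [-7, -1, -7, 0, -5]
  [2, 11, 5, 16, 0]
D(4):
  [0, 9, 3, 14, 9]
  [-2, 0, -6, 5, 0]
  [4, 6, 0, 11, 6]
  [-7, -1, -7, 0, -5]
  [2, 11, 5, 16, 0]
D(5):
  [0, 9, 3, 14, 9]
  [-2, 0, -6, 5, 0]
  [4, 6, 0, 11, 6]
  [-7, -1, -7, 0, -5]
  [2, 11, 5, 16, 0]
Answer: T*[0][2] = 3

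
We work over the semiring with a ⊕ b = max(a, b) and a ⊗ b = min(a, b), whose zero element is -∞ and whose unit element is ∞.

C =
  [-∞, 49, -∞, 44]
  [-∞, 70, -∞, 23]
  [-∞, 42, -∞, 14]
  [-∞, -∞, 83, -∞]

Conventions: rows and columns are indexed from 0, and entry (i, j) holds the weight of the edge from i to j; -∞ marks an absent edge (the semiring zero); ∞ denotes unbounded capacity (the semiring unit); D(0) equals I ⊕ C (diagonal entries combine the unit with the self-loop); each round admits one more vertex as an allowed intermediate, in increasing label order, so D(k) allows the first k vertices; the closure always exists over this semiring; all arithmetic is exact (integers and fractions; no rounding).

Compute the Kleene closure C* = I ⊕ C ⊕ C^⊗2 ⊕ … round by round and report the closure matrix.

D(0):
  [∞, 49, -∞, 44]
  [-∞, ∞, -∞, 23]
  [-∞, 42, ∞, 14]
  [-∞, -∞, 83, ∞]
D(1):
  [∞, 49, -∞, 44]
  [-∞, ∞, -∞, 23]
  [-∞, 42, ∞, 14]
  [-∞, -∞, 83, ∞]
D(2):
  [∞, 49, -∞, 44]
  [-∞, ∞, -∞, 23]
  [-∞, 42, ∞, 23]
  [-∞, -∞, 83, ∞]
D(3):
  [∞, 49, -∞, 44]
  [-∞, ∞, -∞, 23]
  [-∞, 42, ∞, 23]
  [-∞, 42, 83, ∞]
D(4):
  [∞, 49, 44, 44]
  [-∞, ∞, 23, 23]
  [-∞, 42, ∞, 23]
  [-∞, 42, 83, ∞]
Answer: C* = [[∞, 49, 44, 44], [-∞, ∞, 23, 23], [-∞, 42, ∞, 23], [-∞, 42, 83, ∞]]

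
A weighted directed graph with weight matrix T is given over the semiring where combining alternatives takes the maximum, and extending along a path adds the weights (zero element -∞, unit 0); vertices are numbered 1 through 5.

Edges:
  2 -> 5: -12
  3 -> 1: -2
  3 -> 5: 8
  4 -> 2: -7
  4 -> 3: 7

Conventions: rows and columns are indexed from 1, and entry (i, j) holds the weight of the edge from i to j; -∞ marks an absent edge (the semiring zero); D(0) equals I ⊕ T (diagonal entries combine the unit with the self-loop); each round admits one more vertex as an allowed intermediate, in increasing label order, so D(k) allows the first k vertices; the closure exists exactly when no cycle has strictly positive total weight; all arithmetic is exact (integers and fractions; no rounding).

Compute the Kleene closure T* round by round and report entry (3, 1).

D(0):
  [0, -∞, -∞, -∞, -∞]
  [-∞, 0, -∞, -∞, -12]
  [-2, -∞, 0, -∞, 8]
  [-∞, -7, 7, 0, -∞]
  [-∞, -∞, -∞, -∞, 0]
D(1):
  [0, -∞, -∞, -∞, -∞]
  [-∞, 0, -∞, -∞, -12]
  [-2, -∞, 0, -∞, 8]
  [-∞, -7, 7, 0, -∞]
  [-∞, -∞, -∞, -∞, 0]
D(2):
  [0, -∞, -∞, -∞, -∞]
  [-∞, 0, -∞, -∞, -12]
  [-2, -∞, 0, -∞, 8]
  [-∞, -7, 7, 0, -19]
  [-∞, -∞, -∞, -∞, 0]
D(3):
  [0, -∞, -∞, -∞, -∞]
  [-∞, 0, -∞, -∞, -12]
  [-2, -∞, 0, -∞, 8]
  [5, -7, 7, 0, 15]
  [-∞, -∞, -∞, -∞, 0]
D(4):
  [0, -∞, -∞, -∞, -∞]
  [-∞, 0, -∞, -∞, -12]
  [-2, -∞, 0, -∞, 8]
  [5, -7, 7, 0, 15]
  [-∞, -∞, -∞, -∞, 0]
D(5):
  [0, -∞, -∞, -∞, -∞]
  [-∞, 0, -∞, -∞, -12]
  [-2, -∞, 0, -∞, 8]
  [5, -7, 7, 0, 15]
  [-∞, -∞, -∞, -∞, 0]
Answer: T*[3][1] = -2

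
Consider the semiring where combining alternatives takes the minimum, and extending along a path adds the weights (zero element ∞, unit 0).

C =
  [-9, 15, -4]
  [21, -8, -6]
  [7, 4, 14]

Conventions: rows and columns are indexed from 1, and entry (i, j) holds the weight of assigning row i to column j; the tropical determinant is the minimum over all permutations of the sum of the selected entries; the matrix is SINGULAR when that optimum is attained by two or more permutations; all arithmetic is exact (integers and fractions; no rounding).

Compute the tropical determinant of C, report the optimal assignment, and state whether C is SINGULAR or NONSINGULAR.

σ = (1, 2, 3): (-9) + (-8) + 14 = -3
σ = (1, 3, 2): (-9) + (-6) + 4 = -11
σ = (2, 1, 3): 15 + 21 + 14 = 50
σ = (2, 3, 1): 15 + (-6) + 7 = 16
σ = (3, 1, 2): (-4) + 21 + 4 = 21
σ = (3, 2, 1): (-4) + (-8) + 7 = -5
Optimal value attained by: σ = (1, 3, 2).
Answer: det⊕(C) = -11; verdict: NONSINGULAR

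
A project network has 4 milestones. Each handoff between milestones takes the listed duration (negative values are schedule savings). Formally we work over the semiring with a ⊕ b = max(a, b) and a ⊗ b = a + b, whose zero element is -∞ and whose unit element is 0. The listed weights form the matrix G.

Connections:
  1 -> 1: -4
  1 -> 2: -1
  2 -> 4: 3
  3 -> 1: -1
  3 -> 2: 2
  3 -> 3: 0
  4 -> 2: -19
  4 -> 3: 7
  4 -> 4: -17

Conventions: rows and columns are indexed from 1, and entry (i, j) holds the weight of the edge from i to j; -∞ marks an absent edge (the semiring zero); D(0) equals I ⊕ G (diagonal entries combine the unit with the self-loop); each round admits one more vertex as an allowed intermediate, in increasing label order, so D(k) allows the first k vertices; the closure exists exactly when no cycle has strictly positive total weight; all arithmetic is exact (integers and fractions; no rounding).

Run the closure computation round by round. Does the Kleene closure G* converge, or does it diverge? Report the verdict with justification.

D(0):
  [0, -1, -∞, -∞]
  [-∞, 0, -∞, 3]
  [-1, 2, 0, -∞]
  [-∞, -19, 7, 0]
D(1):
  [0, -1, -∞, -∞]
  [-∞, 0, -∞, 3]
  [-1, 2, 0, -∞]
  [-∞, -19, 7, 0]
D(2):
  [0, -1, -∞, 2]
  [-∞, 0, -∞, 3]
  [-1, 2, 0, 5]
  [-∞, -19, 7, 0]
Detection: at round 3, diagonal entry (4, 4) turns strictly positive.
Key observation: the cycle 4->3->1->2->4 has total weight 7 + (-1) + (-1) + 3, which is strictly positive.
Answer: DIVERGES — positive cycle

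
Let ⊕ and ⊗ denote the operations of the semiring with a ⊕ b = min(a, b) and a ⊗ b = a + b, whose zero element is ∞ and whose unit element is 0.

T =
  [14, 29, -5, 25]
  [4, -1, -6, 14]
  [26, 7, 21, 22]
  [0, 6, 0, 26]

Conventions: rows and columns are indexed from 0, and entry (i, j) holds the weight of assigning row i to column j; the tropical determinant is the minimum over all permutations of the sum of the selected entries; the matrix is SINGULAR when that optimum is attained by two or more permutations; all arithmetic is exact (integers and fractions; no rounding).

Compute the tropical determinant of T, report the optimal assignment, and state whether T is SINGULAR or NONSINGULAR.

σ = (0, 1, 2, 3): 14 + (-1) + 21 + 26 = 60
σ = (0, 1, 3, 2): 14 + (-1) + 22 + 0 = 35
σ = (0, 2, 1, 3): 14 + (-6) + 7 + 26 = 41
σ = (0, 2, 3, 1): 14 + (-6) + 22 + 6 = 36
σ = (0, 3, 1, 2): 14 + 14 + 7 + 0 = 35
σ = (0, 3, 2, 1): 14 + 14 + 21 + 6 = 55
σ = (1, 0, 2, 3): 29 + 4 + 21 + 26 = 80
σ = (1, 0, 3, 2): 29 + 4 + 22 + 0 = 55
σ = (1, 2, 0, 3): 29 + (-6) + 26 + 26 = 75
σ = (1, 2, 3, 0): 29 + (-6) + 22 + 0 = 45
σ = (1, 3, 0, 2): 29 + 14 + 26 + 0 = 69
σ = (1, 3, 2, 0): 29 + 14 + 21 + 0 = 64
σ = (2, 0, 1, 3): (-5) + 4 + 7 + 26 = 32
σ = (2, 0, 3, 1): (-5) + 4 + 22 + 6 = 27
σ = (2, 1, 0, 3): (-5) + (-1) + 26 + 26 = 46
σ = (2, 1, 3, 0): (-5) + (-1) + 22 + 0 = 16
σ = (2, 3, 0, 1): (-5) + 14 + 26 + 6 = 41
σ = (2, 3, 1, 0): (-5) + 14 + 7 + 0 = 16
σ = (3, 0, 1, 2): 25 + 4 + 7 + 0 = 36
σ = (3, 0, 2, 1): 25 + 4 + 21 + 6 = 56
σ = (3, 1, 0, 2): 25 + (-1) + 26 + 0 = 50
σ = (3, 1, 2, 0): 25 + (-1) + 21 + 0 = 45
σ = (3, 2, 0, 1): 25 + (-6) + 26 + 6 = 51
σ = (3, 2, 1, 0): 25 + (-6) + 7 + 0 = 26
Optimal value attained by: σ = (2, 1, 3, 0).
Answer: det⊕(T) = 16; verdict: SINGULAR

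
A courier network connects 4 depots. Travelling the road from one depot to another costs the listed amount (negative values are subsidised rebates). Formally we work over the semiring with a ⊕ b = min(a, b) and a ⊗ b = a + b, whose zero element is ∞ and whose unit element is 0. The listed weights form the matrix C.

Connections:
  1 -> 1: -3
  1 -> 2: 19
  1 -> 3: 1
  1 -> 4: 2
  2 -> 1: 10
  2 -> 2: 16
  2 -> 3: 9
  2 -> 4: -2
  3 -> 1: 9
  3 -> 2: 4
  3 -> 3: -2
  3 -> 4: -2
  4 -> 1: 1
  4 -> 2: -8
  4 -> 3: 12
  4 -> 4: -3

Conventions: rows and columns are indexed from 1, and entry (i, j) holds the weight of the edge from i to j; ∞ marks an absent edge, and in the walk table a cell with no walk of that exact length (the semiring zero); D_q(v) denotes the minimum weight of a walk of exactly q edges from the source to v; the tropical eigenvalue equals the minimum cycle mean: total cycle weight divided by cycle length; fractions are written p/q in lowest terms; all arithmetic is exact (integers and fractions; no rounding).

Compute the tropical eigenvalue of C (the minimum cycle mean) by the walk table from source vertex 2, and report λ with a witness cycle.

q=0: [∞, 0, ∞, ∞]
q=1: [10, 16, 9, -2]
q=2: [-1, -10, 7, -5]
q=3: [-4, -13, -1, -12]
q=4: [-11, -20, -4, -15]
Optimal cycle mean attained by: cycle 2->4->2, total (-2) + (-8), length 2.
Answer: λ = -5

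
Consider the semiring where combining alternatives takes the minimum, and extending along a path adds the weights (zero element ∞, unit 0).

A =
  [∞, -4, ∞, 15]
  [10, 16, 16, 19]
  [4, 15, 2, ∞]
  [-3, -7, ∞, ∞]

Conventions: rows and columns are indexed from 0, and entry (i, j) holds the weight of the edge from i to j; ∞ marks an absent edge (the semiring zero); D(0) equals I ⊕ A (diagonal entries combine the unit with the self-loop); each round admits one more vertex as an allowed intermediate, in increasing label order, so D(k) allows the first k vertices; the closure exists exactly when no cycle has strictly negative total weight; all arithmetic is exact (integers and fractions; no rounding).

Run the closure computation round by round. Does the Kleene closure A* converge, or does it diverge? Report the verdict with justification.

D(0):
  [0, -4, ∞, 15]
  [10, 0, 16, 19]
  [4, 15, 0, ∞]
  [-3, -7, ∞, 0]
D(1):
  [0, -4, ∞, 15]
  [10, 0, 16, 19]
  [4, 0, 0, 19]
  [-3, -7, ∞, 0]
D(2):
  [0, -4, 12, 15]
  [10, 0, 16, 19]
  [4, 0, 0, 19]
  [-3, -7, 9, 0]
D(3):
  [0, -4, 12, 15]
  [10, 0, 16, 19]
  [4, 0, 0, 19]
  [-3, -7, 9, 0]
D(4):
  [0, -4, 12, 15]
  [10, 0, 16, 19]
  [4, 0, 0, 19]
  [-3, -7, 9, 0]
Key observation: every diagonal entry stays at the unit through all rounds, so no improving cycle exists.
Answer: CONVERGES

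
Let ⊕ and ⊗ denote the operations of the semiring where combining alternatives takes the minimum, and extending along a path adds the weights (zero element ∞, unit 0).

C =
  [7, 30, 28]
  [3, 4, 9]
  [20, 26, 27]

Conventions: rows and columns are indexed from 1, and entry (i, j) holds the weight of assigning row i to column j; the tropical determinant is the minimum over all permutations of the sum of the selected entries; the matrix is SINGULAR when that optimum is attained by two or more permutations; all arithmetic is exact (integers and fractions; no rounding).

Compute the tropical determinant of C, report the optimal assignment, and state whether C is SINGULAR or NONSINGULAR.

σ = (1, 2, 3): 7 + 4 + 27 = 38
σ = (1, 3, 2): 7 + 9 + 26 = 42
σ = (2, 1, 3): 30 + 3 + 27 = 60
σ = (2, 3, 1): 30 + 9 + 20 = 59
σ = (3, 1, 2): 28 + 3 + 26 = 57
σ = (3, 2, 1): 28 + 4 + 20 = 52
Optimal value attained by: σ = (1, 2, 3).
Answer: det⊕(C) = 38; verdict: NONSINGULAR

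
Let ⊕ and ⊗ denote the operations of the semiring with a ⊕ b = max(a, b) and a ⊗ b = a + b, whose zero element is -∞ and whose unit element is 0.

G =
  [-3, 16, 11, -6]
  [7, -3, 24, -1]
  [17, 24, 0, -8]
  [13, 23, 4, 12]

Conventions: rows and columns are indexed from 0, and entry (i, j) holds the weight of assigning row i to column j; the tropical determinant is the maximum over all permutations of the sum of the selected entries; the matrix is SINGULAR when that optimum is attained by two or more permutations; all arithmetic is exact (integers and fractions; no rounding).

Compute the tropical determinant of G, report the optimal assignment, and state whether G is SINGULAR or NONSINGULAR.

σ = (0, 1, 2, 3): (-3) + (-3) + 0 + 12 = 6
σ = (0, 1, 3, 2): (-3) + (-3) + (-8) + 4 = -10
σ = (0, 2, 1, 3): (-3) + 24 + 24 + 12 = 57
σ = (0, 2, 3, 1): (-3) + 24 + (-8) + 23 = 36
σ = (0, 3, 1, 2): (-3) + (-1) + 24 + 4 = 24
σ = (0, 3, 2, 1): (-3) + (-1) + 0 + 23 = 19
σ = (1, 0, 2, 3): 16 + 7 + 0 + 12 = 35
σ = (1, 0, 3, 2): 16 + 7 + (-8) + 4 = 19
σ = (1, 2, 0, 3): 16 + 24 + 17 + 12 = 69
σ = (1, 2, 3, 0): 16 + 24 + (-8) + 13 = 45
σ = (1, 3, 0, 2): 16 + (-1) + 17 + 4 = 36
σ = (1, 3, 2, 0): 16 + (-1) + 0 + 13 = 28
σ = (2, 0, 1, 3): 11 + 7 + 24 + 12 = 54
σ = (2, 0, 3, 1): 11 + 7 + (-8) + 23 = 33
σ = (2, 1, 0, 3): 11 + (-3) + 17 + 12 = 37
σ = (2, 1, 3, 0): 11 + (-3) + (-8) + 13 = 13
σ = (2, 3, 0, 1): 11 + (-1) + 17 + 23 = 50
σ = (2, 3, 1, 0): 11 + (-1) + 24 + 13 = 47
σ = (3, 0, 1, 2): (-6) + 7 + 24 + 4 = 29
σ = (3, 0, 2, 1): (-6) + 7 + 0 + 23 = 24
σ = (3, 1, 0, 2): (-6) + (-3) + 17 + 4 = 12
σ = (3, 1, 2, 0): (-6) + (-3) + 0 + 13 = 4
σ = (3, 2, 0, 1): (-6) + 24 + 17 + 23 = 58
σ = (3, 2, 1, 0): (-6) + 24 + 24 + 13 = 55
Optimal value attained by: σ = (1, 2, 0, 3).
Answer: det⊕(G) = 69; verdict: NONSINGULAR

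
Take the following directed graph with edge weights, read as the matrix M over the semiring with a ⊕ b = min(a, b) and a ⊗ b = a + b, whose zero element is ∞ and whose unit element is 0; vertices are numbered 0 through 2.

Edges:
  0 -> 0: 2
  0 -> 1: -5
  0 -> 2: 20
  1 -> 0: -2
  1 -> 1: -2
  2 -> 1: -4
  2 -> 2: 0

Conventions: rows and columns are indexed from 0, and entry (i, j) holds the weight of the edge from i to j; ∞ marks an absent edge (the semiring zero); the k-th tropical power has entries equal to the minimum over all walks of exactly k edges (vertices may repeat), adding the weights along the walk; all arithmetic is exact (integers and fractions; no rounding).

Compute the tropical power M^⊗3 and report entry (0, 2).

M^⊗2:
  [-7, -7, 20]
  [-4, -7, 18]
  [-6, -6, 0]
M^⊗3:
  [-9, -12, 13]
  [-9, -9, 16]
  [-8, -11, 0]
Key observation: the optimum is the walk 0->1->0->2, with weight (-5) + (-2) + 20 = 13.
Optimal value attained by: walk 0->1->0->2.
Answer: (M^⊗3)[0][2] = 13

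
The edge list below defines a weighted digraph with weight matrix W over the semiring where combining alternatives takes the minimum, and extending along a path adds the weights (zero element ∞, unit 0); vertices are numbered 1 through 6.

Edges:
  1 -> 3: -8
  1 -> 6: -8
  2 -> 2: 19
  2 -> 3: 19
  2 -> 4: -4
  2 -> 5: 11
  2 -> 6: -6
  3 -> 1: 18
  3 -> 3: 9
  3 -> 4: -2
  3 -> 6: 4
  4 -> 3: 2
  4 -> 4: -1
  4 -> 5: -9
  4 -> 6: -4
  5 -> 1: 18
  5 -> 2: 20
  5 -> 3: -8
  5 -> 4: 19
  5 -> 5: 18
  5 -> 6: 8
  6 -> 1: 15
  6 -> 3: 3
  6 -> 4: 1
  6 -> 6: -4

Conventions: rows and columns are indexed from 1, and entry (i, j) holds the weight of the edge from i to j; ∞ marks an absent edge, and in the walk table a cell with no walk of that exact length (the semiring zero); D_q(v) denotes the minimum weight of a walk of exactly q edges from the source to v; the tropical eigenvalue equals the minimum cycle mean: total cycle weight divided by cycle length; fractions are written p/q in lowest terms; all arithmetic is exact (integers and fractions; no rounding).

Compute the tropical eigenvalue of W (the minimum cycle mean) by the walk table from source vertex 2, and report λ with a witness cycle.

q=0: [∞, 0, ∞, ∞, ∞, ∞]
q=1: [∞, 19, 19, -4, 11, -6]
q=2: [9, 31, -3, -5, -13, -10]
q=3: [5, 7, -21, -9, -14, -14]
q=4: [-3, 6, -22, -23, -18, -18]
q=5: [-4, 2, -26, -24, -32, -27]
q=6: [-14, -12, -40, -28, -33, -31]
Optimal cycle mean attained by: cycle 3->4->5->3, total (-2) + (-9) + (-8), length 3.
Answer: λ = -19/3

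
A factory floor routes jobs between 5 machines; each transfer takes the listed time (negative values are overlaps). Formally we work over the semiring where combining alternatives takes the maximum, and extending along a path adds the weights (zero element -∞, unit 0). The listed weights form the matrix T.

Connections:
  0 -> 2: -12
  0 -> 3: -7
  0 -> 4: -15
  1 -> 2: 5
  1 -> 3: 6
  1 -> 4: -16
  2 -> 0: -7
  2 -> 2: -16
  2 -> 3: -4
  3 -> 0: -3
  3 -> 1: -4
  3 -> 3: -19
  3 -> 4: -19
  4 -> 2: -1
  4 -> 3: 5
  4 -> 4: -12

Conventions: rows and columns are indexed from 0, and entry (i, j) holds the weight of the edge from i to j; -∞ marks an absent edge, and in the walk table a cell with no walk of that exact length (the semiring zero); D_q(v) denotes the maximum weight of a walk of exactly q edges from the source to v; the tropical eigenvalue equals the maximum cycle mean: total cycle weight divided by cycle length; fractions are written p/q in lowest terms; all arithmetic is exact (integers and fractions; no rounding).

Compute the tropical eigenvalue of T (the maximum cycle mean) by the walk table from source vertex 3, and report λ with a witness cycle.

q=0: [-∞, -∞, -∞, 0, -∞]
q=1: [-3, -4, -∞, -19, -19]
q=2: [-22, -23, 1, 2, -18]
q=3: [-1, -2, -15, -3, -17]
q=4: [-6, -7, 3, 4, -16]
q=5: [1, 0, -2, -1, -15]
Optimal cycle mean attained by: cycle 1->3->1, total 6 + (-4), length 2.
Answer: λ = 1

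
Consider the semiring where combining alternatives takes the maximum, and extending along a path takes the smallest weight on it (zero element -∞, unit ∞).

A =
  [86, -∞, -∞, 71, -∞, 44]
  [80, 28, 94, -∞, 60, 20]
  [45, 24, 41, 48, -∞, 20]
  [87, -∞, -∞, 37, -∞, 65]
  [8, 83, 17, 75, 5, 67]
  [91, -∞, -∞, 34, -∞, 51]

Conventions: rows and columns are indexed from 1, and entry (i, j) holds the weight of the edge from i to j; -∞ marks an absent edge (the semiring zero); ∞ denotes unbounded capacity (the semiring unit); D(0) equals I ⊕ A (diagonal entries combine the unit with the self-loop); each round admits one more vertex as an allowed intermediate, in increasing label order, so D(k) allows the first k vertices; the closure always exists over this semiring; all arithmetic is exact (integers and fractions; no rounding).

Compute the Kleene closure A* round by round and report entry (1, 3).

D(0):
  [∞, -∞, -∞, 71, -∞, 44]
  [80, ∞, 94, -∞, 60, 20]
  [45, 24, ∞, 48, -∞, 20]
  [87, -∞, -∞, ∞, -∞, 65]
  [8, 83, 17, 75, ∞, 67]
  [91, -∞, -∞, 34, -∞, ∞]
D(1):
  [∞, -∞, -∞, 71, -∞, 44]
  [80, ∞, 94, 71, 60, 44]
  [45, 24, ∞, 48, -∞, 44]
  [87, -∞, -∞, ∞, -∞, 65]
  [8, 83, 17, 75, ∞, 67]
  [91, -∞, -∞, 71, -∞, ∞]
D(2):
  [∞, -∞, -∞, 71, -∞, 44]
  [80, ∞, 94, 71, 60, 44]
  [45, 24, ∞, 48, 24, 44]
  [87, -∞, -∞, ∞, -∞, 65]
  [80, 83, 83, 75, ∞, 67]
  [91, -∞, -∞, 71, -∞, ∞]
D(3):
  [∞, -∞, -∞, 71, -∞, 44]
  [80, ∞, 94, 71, 60, 44]
  [45, 24, ∞, 48, 24, 44]
  [87, -∞, -∞, ∞, -∞, 65]
  [80, 83, 83, 75, ∞, 67]
  [91, -∞, -∞, 71, -∞, ∞]
D(4):
  [∞, -∞, -∞, 71, -∞, 65]
  [80, ∞, 94, 71, 60, 65]
  [48, 24, ∞, 48, 24, 48]
  [87, -∞, -∞, ∞, -∞, 65]
  [80, 83, 83, 75, ∞, 67]
  [91, -∞, -∞, 71, -∞, ∞]
D(5):
  [∞, -∞, -∞, 71, -∞, 65]
  [80, ∞, 94, 71, 60, 65]
  [48, 24, ∞, 48, 24, 48]
  [87, -∞, -∞, ∞, -∞, 65]
  [80, 83, 83, 75, ∞, 67]
  [91, -∞, -∞, 71, -∞, ∞]
D(6):
  [∞, -∞, -∞, 71, -∞, 65]
  [80, ∞, 94, 71, 60, 65]
  [48, 24, ∞, 48, 24, 48]
  [87, -∞, -∞, ∞, -∞, 65]
  [80, 83, 83, 75, ∞, 67]
  [91, -∞, -∞, 71, -∞, ∞]
Answer: A*[1][3] = -∞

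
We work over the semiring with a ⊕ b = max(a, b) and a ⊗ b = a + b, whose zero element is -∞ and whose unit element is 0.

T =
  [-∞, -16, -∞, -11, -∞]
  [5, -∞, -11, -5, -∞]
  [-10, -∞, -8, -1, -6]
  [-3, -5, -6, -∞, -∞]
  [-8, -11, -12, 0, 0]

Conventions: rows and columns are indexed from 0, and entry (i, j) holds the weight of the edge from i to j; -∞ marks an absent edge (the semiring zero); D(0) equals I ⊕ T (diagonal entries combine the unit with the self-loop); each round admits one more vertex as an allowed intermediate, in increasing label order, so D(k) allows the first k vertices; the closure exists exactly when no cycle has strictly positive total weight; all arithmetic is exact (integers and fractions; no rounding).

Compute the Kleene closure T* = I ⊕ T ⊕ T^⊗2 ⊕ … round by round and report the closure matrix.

D(0):
  [0, -16, -∞, -11, -∞]
  [5, 0, -11, -5, -∞]
  [-10, -∞, 0, -1, -6]
  [-3, -5, -6, 0, -∞]
  [-8, -11, -12, 0, 0]
D(1):
  [0, -16, -∞, -11, -∞]
  [5, 0, -11, -5, -∞]
  [-10, -26, 0, -1, -6]
  [-3, -5, -6, 0, -∞]
  [-8, -11, -12, 0, 0]
D(2):
  [0, -16, -27, -11, -∞]
  [5, 0, -11, -5, -∞]
  [-10, -26, 0, -1, -6]
  [0, -5, -6, 0, -∞]
  [-6, -11, -12, 0, 0]
D(3):
  [0, -16, -27, -11, -33]
  [5, 0, -11, -5, -17]
  [-10, -26, 0, -1, -6]
  [0, -5, -6, 0, -12]
  [-6, -11, -12, 0, 0]
D(4):
  [0, -16, -17, -11, -23]
  [5, 0, -11, -5, -17]
  [-1, -6, 0, -1, -6]
  [0, -5, -6, 0, -12]
  [0, -5, -6, 0, 0]
D(5):
  [0, -16, -17, -11, -23]
  [5, 0, -11, -5, -17]
  [-1, -6, 0, -1, -6]
  [0, -5, -6, 0, -12]
  [0, -5, -6, 0, 0]
Answer: T* = [[0, -16, -17, -11, -23], [5, 0, -11, -5, -17], [-1, -6, 0, -1, -6], [0, -5, -6, 0, -12], [0, -5, -6, 0, 0]]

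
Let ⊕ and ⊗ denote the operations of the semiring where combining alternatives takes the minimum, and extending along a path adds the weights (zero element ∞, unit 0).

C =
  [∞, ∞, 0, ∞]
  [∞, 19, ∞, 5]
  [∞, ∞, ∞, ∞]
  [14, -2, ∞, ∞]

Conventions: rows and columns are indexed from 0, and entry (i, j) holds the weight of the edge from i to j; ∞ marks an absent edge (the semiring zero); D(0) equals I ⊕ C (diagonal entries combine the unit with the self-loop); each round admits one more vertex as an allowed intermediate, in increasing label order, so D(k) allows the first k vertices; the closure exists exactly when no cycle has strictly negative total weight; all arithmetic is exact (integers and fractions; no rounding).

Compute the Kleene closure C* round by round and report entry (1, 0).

D(0):
  [0, ∞, 0, ∞]
  [∞, 0, ∞, 5]
  [∞, ∞, 0, ∞]
  [14, -2, ∞, 0]
D(1):
  [0, ∞, 0, ∞]
  [∞, 0, ∞, 5]
  [∞, ∞, 0, ∞]
  [14, -2, 14, 0]
D(2):
  [0, ∞, 0, ∞]
  [∞, 0, ∞, 5]
  [∞, ∞, 0, ∞]
  [14, -2, 14, 0]
D(3):
  [0, ∞, 0, ∞]
  [∞, 0, ∞, 5]
  [∞, ∞, 0, ∞]
  [14, -2, 14, 0]
D(4):
  [0, ∞, 0, ∞]
  [19, 0, 19, 5]
  [∞, ∞, 0, ∞]
  [14, -2, 14, 0]
Answer: C*[1][0] = 19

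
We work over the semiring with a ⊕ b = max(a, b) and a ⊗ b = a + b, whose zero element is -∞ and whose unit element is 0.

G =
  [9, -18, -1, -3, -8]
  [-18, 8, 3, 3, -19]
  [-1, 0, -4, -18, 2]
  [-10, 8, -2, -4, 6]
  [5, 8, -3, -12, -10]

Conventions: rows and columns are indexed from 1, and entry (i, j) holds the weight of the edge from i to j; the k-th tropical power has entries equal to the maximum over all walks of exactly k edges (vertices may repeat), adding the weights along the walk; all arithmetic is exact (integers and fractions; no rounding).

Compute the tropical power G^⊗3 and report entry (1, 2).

G^⊗2:
  [18, 5, 8, 6, 3]
  [2, 16, 11, 11, 9]
  [8, 10, 3, 3, -2]
  [11, 16, 11, 11, 2]
  [14, 16, 11, 11, -1]
G^⊗3:
  [27, 14, 17, 15, 12]
  [14, 24, 19, 19, 17]
  [17, 18, 13, 13, 9]
  [20, 24, 19, 19, 17]
  [23, 24, 19, 19, 17]
Key observation: the optimum is the walk 1->1->4->2, with weight 9 + (-3) + 8 = 14.
Optimal value attained by: walk 1->1->4->2.
Answer: (G^⊗3)[1][2] = 14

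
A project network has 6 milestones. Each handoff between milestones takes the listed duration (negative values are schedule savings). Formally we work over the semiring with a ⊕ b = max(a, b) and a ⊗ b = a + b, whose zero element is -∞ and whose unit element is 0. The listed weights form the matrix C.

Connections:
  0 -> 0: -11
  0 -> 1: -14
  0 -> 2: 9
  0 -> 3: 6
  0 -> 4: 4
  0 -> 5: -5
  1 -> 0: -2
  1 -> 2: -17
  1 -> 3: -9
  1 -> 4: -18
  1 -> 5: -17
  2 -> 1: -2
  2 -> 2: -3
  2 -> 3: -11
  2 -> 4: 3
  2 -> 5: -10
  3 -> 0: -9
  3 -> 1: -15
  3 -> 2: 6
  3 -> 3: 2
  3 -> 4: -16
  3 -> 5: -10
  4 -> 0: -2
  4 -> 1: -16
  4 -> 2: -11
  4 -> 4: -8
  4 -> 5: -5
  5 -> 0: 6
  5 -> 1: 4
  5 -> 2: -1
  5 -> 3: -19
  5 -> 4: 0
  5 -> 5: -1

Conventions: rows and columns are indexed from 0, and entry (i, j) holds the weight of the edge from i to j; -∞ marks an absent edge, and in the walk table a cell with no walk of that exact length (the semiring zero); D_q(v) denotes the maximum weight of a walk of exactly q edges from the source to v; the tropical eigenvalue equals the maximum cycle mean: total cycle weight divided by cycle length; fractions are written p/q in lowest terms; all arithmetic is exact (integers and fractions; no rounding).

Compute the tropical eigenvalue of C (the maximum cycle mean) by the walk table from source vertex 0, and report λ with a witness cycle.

q=0: [0, -∞, -∞, -∞, -∞, -∞]
q=1: [-11, -14, 9, 6, 4, -5]
q=2: [2, 7, 12, 8, 12, -1]
q=3: [10, 10, 14, 10, 15, 7]
q=4: [13, 12, 19, 16, 17, 10]
q=5: [16, 17, 22, 19, 22, 12]
q=6: [20, 20, 25, 22, 25, 17]
Optimal cycle mean attained by: cycle 0->2->4->0, total 9 + 3 + (-2), length 3.
Answer: λ = 10/3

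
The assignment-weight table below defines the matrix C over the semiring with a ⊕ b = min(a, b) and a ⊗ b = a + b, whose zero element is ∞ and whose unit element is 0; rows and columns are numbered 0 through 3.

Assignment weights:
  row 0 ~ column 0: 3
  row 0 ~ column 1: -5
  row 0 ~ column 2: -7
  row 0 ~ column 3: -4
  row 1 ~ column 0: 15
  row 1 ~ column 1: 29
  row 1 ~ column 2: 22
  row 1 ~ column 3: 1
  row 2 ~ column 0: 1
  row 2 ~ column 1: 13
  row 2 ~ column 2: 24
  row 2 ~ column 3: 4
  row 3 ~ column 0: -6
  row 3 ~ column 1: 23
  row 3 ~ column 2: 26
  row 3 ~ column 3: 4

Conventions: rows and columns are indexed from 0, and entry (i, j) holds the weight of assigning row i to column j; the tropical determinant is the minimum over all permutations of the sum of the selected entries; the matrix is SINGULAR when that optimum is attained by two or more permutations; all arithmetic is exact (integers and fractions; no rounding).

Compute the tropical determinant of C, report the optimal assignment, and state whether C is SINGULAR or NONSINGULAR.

σ = (0, 1, 2, 3): 3 + 29 + 24 + 4 = 60
σ = (0, 1, 3, 2): 3 + 29 + 4 + 26 = 62
σ = (0, 2, 1, 3): 3 + 22 + 13 + 4 = 42
σ = (0, 2, 3, 1): 3 + 22 + 4 + 23 = 52
σ = (0, 3, 1, 2): 3 + 1 + 13 + 26 = 43
σ = (0, 3, 2, 1): 3 + 1 + 24 + 23 = 51
σ = (1, 0, 2, 3): (-5) + 15 + 24 + 4 = 38
σ = (1, 0, 3, 2): (-5) + 15 + 4 + 26 = 40
σ = (1, 2, 0, 3): (-5) + 22 + 1 + 4 = 22
σ = (1, 2, 3, 0): (-5) + 22 + 4 + (-6) = 15
σ = (1, 3, 0, 2): (-5) + 1 + 1 + 26 = 23
σ = (1, 3, 2, 0): (-5) + 1 + 24 + (-6) = 14
σ = (2, 0, 1, 3): (-7) + 15 + 13 + 4 = 25
σ = (2, 0, 3, 1): (-7) + 15 + 4 + 23 = 35
σ = (2, 1, 0, 3): (-7) + 29 + 1 + 4 = 27
σ = (2, 1, 3, 0): (-7) + 29 + 4 + (-6) = 20
σ = (2, 3, 0, 1): (-7) + 1 + 1 + 23 = 18
σ = (2, 3, 1, 0): (-7) + 1 + 13 + (-6) = 1
σ = (3, 0, 1, 2): (-4) + 15 + 13 + 26 = 50
σ = (3, 0, 2, 1): (-4) + 15 + 24 + 23 = 58
σ = (3, 1, 0, 2): (-4) + 29 + 1 + 26 = 52
σ = (3, 1, 2, 0): (-4) + 29 + 24 + (-6) = 43
σ = (3, 2, 0, 1): (-4) + 22 + 1 + 23 = 42
σ = (3, 2, 1, 0): (-4) + 22 + 13 + (-6) = 25
Optimal value attained by: σ = (2, 3, 1, 0).
Answer: det⊕(C) = 1; verdict: NONSINGULAR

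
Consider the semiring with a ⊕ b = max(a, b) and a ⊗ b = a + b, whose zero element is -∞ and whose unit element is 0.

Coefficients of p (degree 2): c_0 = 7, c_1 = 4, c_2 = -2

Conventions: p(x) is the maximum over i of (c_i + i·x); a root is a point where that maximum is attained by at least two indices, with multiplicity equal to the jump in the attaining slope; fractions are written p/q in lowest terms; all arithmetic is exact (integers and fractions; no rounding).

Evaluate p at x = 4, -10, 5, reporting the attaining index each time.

p(4) = max(7+0·4=7, 4+1·4=8, -2+2·4=6) = 8 (attained by i=1)
p(-10) = max(7+0·(-10)=7, 4+1·(-10)=-6, -2+2·(-10)=-22) = 7 (attained by i=0)
p(5) = max(7+0·5=7, 4+1·5=9, -2+2·5=8) = 9 (attained by i=1)
Answer: p(4) = 8; p(-10) = 7; p(5) = 9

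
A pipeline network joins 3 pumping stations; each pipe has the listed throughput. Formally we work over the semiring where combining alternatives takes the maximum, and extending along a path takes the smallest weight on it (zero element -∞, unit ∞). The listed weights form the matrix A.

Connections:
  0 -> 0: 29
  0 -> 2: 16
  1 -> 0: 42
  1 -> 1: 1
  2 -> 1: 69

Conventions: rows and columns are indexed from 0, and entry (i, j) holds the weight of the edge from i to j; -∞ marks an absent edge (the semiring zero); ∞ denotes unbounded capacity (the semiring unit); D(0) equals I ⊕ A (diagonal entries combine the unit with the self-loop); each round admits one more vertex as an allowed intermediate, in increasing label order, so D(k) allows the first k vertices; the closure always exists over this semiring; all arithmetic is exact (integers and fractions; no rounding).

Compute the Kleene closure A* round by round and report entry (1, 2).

D(0):
  [∞, -∞, 16]
  [42, ∞, -∞]
  [-∞, 69, ∞]
D(1):
  [∞, -∞, 16]
  [42, ∞, 16]
  [-∞, 69, ∞]
D(2):
  [∞, -∞, 16]
  [42, ∞, 16]
  [42, 69, ∞]
D(3):
  [∞, 16, 16]
  [42, ∞, 16]
  [42, 69, ∞]
Answer: A*[1][2] = 16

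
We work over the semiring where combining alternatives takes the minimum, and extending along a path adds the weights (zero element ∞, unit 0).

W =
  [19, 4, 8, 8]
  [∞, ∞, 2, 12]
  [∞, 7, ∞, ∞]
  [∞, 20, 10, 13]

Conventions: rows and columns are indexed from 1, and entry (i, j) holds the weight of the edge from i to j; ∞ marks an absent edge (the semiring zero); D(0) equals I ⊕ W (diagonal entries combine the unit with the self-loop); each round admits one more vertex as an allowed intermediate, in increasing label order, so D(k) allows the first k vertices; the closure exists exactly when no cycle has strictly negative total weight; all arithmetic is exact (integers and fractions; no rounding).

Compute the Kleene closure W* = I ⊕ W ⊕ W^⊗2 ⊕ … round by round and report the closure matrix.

D(0):
  [0, 4, 8, 8]
  [∞, 0, 2, 12]
  [∞, 7, 0, ∞]
  [∞, 20, 10, 0]
D(1):
  [0, 4, 8, 8]
  [∞, 0, 2, 12]
  [∞, 7, 0, ∞]
  [∞, 20, 10, 0]
D(2):
  [0, 4, 6, 8]
  [∞, 0, 2, 12]
  [∞, 7, 0, 19]
  [∞, 20, 10, 0]
D(3):
  [0, 4, 6, 8]
  [∞, 0, 2, 12]
  [∞, 7, 0, 19]
  [∞, 17, 10, 0]
D(4):
  [0, 4, 6, 8]
  [∞, 0, 2, 12]
  [∞, 7, 0, 19]
  [∞, 17, 10, 0]
Answer: W* = [[0, 4, 6, 8], [∞, 0, 2, 12], [∞, 7, 0, 19], [∞, 17, 10, 0]]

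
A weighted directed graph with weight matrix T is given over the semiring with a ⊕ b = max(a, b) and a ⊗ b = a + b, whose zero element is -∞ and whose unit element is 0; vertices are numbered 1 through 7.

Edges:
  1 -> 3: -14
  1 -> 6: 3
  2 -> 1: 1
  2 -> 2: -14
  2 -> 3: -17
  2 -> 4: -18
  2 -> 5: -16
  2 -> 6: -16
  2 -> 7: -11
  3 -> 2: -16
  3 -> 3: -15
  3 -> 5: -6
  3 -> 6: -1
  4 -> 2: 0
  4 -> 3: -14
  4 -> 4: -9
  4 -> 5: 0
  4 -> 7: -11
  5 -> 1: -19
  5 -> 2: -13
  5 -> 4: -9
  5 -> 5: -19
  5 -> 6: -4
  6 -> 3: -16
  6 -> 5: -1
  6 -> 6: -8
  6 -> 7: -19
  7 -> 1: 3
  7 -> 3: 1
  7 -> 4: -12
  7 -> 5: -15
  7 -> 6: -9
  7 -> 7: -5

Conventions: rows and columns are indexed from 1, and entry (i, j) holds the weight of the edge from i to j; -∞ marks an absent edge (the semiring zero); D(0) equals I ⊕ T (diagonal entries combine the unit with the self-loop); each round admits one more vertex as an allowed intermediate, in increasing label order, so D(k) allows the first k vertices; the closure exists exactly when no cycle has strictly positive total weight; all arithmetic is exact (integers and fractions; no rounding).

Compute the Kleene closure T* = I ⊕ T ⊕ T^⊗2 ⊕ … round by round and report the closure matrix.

D(0):
  [0, -∞, -14, -∞, -∞, 3, -∞]
  [1, 0, -17, -18, -16, -16, -11]
  [-∞, -16, 0, -∞, -6, -1, -∞]
  [-∞, 0, -14, 0, 0, -∞, -11]
  [-19, -13, -∞, -9, 0, -4, -∞]
  [-∞, -∞, -16, -∞, -1, 0, -19]
  [3, -∞, 1, -12, -15, -9, 0]
D(1):
  [0, -∞, -14, -∞, -∞, 3, -∞]
  [1, 0, -13, -18, -16, 4, -11]
  [-∞, -16, 0, -∞, -6, -1, -∞]
  [-∞, 0, -14, 0, 0, -∞, -11]
  [-19, -13, -33, -9, 0, -4, -∞]
  [-∞, -∞, -16, -∞, -1, 0, -19]
  [3, -∞, 1, -12, -15, 6, 0]
D(2):
  [0, -∞, -14, -∞, -∞, 3, -∞]
  [1, 0, -13, -18, -16, 4, -11]
  [-15, -16, 0, -34, -6, -1, -27]
  [1, 0, -13, 0, 0, 4, -11]
  [-12, -13, -26, -9, 0, -4, -24]
  [-∞, -∞, -16, -∞, -1, 0, -19]
  [3, -∞, 1, -12, -15, 6, 0]
D(3):
  [0, -30, -14, -48, -20, 3, -41]
  [1, 0, -13, -18, -16, 4, -11]
  [-15, -16, 0, -34, -6, -1, -27]
  [1, 0, -13, 0, 0, 4, -11]
  [-12, -13, -26, -9, 0, -4, -24]
  [-31, -32, -16, -50, -1, 0, -19]
  [3, -15, 1, -12, -5, 6, 0]
D(4):
  [0, -30, -14, -48, -20, 3, -41]
  [1, 0, -13, -18, -16, 4, -11]
  [-15, -16, 0, -34, -6, -1, -27]
  [1, 0, -13, 0, 0, 4, -11]
  [-8, -9, -22, -9, 0, -4, -20]
  [-31, -32, -16, -50, -1, 0, -19]
  [3, -12, 1, -12, -5, 6, 0]
D(5):
  [0, -29, -14, -29, -20, 3, -40]
  [1, 0, -13, -18, -16, 4, -11]
  [-14, -15, 0, -15, -6, -1, -26]
  [1, 0, -13, 0, 0, 4, -11]
  [-8, -9, -22, -9, 0, -4, -20]
  [-9, -10, -16, -10, -1, 0, -19]
  [3, -12, 1, -12, -5, 6, 0]
D(6):
  [0, -7, -13, -7, 2, 3, -16]
  [1, 0, -12, -6, 3, 4, -11]
  [-10, -11, 0, -11, -2, -1, -20]
  [1, 0, -12, 0, 3, 4, -11]
  [-8, -9, -20, -9, 0, -4, -20]
  [-9, -10, -16, -10, -1, 0, -19]
  [3, -4, 1, -4, 5, 6, 0]
D(7):
  [0, -7, -13, -7, 2, 3, -16]
  [1, 0, -10, -6, 3, 4, -11]
  [-10, -11, 0, -11, -2, -1, -20]
  [1, 0, -10, 0, 3, 4, -11]
  [-8, -9, -19, -9, 0, -4, -20]
  [-9, -10, -16, -10, -1, 0, -19]
  [3, -4, 1, -4, 5, 6, 0]
Answer: T* = [[0, -7, -13, -7, 2, 3, -16], [1, 0, -10, -6, 3, 4, -11], [-10, -11, 0, -11, -2, -1, -20], [1, 0, -10, 0, 3, 4, -11], [-8, -9, -19, -9, 0, -4, -20], [-9, -10, -16, -10, -1, 0, -19], [3, -4, 1, -4, 5, 6, 0]]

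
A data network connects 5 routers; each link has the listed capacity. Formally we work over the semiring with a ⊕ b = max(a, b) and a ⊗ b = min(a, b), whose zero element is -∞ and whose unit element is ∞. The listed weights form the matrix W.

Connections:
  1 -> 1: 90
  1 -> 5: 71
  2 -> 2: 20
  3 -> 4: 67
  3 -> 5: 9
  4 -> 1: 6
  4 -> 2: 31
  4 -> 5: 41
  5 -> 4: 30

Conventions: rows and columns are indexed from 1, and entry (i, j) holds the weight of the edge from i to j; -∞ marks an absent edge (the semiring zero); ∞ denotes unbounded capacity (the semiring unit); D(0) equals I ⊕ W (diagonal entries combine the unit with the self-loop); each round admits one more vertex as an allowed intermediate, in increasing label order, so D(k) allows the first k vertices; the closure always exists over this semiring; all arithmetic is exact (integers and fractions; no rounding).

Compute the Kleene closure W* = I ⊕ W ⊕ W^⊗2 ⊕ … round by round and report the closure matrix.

D(0):
  [∞, -∞, -∞, -∞, 71]
  [-∞, ∞, -∞, -∞, -∞]
  [-∞, -∞, ∞, 67, 9]
  [6, 31, -∞, ∞, 41]
  [-∞, -∞, -∞, 30, ∞]
D(1):
  [∞, -∞, -∞, -∞, 71]
  [-∞, ∞, -∞, -∞, -∞]
  [-∞, -∞, ∞, 67, 9]
  [6, 31, -∞, ∞, 41]
  [-∞, -∞, -∞, 30, ∞]
D(2):
  [∞, -∞, -∞, -∞, 71]
  [-∞, ∞, -∞, -∞, -∞]
  [-∞, -∞, ∞, 67, 9]
  [6, 31, -∞, ∞, 41]
  [-∞, -∞, -∞, 30, ∞]
D(3):
  [∞, -∞, -∞, -∞, 71]
  [-∞, ∞, -∞, -∞, -∞]
  [-∞, -∞, ∞, 67, 9]
  [6, 31, -∞, ∞, 41]
  [-∞, -∞, -∞, 30, ∞]
D(4):
  [∞, -∞, -∞, -∞, 71]
  [-∞, ∞, -∞, -∞, -∞]
  [6, 31, ∞, 67, 41]
  [6, 31, -∞, ∞, 41]
  [6, 30, -∞, 30, ∞]
D(5):
  [∞, 30, -∞, 30, 71]
  [-∞, ∞, -∞, -∞, -∞]
  [6, 31, ∞, 67, 41]
  [6, 31, -∞, ∞, 41]
  [6, 30, -∞, 30, ∞]
Answer: W* = [[∞, 30, -∞, 30, 71], [-∞, ∞, -∞, -∞, -∞], [6, 31, ∞, 67, 41], [6, 31, -∞, ∞, 41], [6, 30, -∞, 30, ∞]]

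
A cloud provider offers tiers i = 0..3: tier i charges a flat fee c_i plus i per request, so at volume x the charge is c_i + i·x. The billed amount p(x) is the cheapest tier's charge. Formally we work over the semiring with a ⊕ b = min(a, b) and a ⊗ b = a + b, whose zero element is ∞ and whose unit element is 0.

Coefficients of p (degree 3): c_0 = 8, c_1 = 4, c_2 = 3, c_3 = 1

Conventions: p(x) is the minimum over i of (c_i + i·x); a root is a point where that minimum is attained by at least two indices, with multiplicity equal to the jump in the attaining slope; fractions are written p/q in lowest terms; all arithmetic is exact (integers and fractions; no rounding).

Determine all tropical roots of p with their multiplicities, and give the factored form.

hull edge (i=0, c=8) to (i=1, c=4): slope -4, span 1
hull edge (i=1, c=4) to (i=3, c=1): slope -3/2, span 2
Factored form: p(x) = 1 ⊗ (x ⊕ 3/2) ⊗ (x ⊕ 3/2) ⊗ (x ⊕ 4)
Answer: roots = 3/2 (mult 2), 4 (mult 1)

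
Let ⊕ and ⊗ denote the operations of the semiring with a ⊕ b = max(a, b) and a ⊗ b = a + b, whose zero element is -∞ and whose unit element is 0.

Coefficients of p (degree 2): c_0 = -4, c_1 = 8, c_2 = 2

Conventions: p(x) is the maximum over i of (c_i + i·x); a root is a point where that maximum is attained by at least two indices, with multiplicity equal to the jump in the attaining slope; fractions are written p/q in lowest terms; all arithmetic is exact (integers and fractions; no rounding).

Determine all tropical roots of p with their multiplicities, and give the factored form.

hull edge (i=0, c=-4) to (i=1, c=8): slope 12, span 1
hull edge (i=1, c=8) to (i=2, c=2): slope -6, span 1
Factored form: p(x) = 2 ⊗ (x ⊕ (-12)) ⊗ (x ⊕ 6)
Answer: roots = -12 (mult 1), 6 (mult 1)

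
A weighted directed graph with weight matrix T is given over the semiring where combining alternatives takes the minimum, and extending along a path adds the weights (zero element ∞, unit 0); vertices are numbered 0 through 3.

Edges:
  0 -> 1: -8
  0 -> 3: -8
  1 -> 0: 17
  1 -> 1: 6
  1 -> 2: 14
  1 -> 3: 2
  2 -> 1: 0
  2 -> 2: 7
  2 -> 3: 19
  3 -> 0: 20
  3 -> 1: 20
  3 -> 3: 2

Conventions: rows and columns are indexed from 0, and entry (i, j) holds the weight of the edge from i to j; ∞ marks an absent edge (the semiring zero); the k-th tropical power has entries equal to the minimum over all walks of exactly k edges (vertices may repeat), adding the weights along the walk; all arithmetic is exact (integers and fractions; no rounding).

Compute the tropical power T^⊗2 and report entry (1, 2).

T^⊗2:
  [9, -2, 6, -6]
  [22, 9, 20, 4]
  [17, 6, 14, 2]
  [22, 12, 34, 4]
Key observation: the optimum is the walk 1->1->2, with weight 6 + 14 = 20.
Optimal value attained by: walk 1->1->2.
Answer: (T^⊗2)[1][2] = 20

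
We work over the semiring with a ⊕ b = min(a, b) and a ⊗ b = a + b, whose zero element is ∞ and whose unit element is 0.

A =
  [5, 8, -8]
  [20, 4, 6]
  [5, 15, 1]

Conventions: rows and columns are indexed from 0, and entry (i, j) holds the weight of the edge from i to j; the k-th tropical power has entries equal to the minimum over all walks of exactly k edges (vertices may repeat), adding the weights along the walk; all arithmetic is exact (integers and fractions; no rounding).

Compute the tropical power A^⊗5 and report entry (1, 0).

A^⊗2:
  [-3, 7, -7]
  [11, 8, 7]
  [6, 13, -3]
A^⊗3:
  [-2, 5, -11]
  [12, 12, 3]
  [2, 12, -2]
A^⊗4:
  [-6, 4, -10]
  [8, 16, 4]
  [3, 10, -6]
A^⊗5:
  [-5, 2, -14]
  [9, 16, 0]
  [-1, 9, -5]
Key observation: the optimum is the walk 1->2->0->2->2->0, with weight 6 + 5 + (-8) + 1 + 5 = 9.
Optimal value attained by: walk 1->2->0->2->2->0.
Answer: (A^⊗5)[1][0] = 9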